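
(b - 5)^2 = b^2 - 10*b + 25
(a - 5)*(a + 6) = a^2 + a - 30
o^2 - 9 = (o - 3)*(o + 3)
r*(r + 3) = r^2 + 3*r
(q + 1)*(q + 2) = q^2 + 3*q + 2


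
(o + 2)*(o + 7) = o^2 + 9*o + 14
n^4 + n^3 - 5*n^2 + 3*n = n*(n - 1)^2*(n + 3)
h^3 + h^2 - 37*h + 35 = (h - 5)*(h - 1)*(h + 7)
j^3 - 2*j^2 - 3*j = j*(j - 3)*(j + 1)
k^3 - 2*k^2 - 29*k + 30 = (k - 6)*(k - 1)*(k + 5)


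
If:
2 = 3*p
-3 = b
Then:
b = -3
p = 2/3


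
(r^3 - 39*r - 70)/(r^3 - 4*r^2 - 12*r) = (r^2 - 2*r - 35)/(r*(r - 6))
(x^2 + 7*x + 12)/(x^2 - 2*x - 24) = (x + 3)/(x - 6)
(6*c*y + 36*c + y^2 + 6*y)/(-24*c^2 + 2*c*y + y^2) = (y + 6)/(-4*c + y)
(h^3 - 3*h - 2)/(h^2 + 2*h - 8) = (h^2 + 2*h + 1)/(h + 4)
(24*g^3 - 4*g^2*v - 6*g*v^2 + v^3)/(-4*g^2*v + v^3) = (-6*g + v)/v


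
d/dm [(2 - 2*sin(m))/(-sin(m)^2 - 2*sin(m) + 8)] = 2*(2*sin(m) + cos(m)^2 - 7)*cos(m)/(sin(m)^2 + 2*sin(m) - 8)^2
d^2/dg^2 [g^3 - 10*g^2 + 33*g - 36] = 6*g - 20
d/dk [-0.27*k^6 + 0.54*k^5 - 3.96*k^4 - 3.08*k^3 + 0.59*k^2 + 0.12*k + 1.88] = -1.62*k^5 + 2.7*k^4 - 15.84*k^3 - 9.24*k^2 + 1.18*k + 0.12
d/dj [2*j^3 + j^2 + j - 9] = 6*j^2 + 2*j + 1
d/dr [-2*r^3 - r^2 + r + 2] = -6*r^2 - 2*r + 1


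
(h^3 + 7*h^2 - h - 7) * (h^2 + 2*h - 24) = h^5 + 9*h^4 - 11*h^3 - 177*h^2 + 10*h + 168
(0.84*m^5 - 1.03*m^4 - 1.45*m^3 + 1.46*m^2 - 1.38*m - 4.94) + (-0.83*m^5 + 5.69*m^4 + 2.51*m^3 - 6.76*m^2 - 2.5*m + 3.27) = 0.01*m^5 + 4.66*m^4 + 1.06*m^3 - 5.3*m^2 - 3.88*m - 1.67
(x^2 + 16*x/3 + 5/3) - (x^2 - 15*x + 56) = 61*x/3 - 163/3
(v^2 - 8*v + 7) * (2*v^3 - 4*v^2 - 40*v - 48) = 2*v^5 - 20*v^4 + 6*v^3 + 244*v^2 + 104*v - 336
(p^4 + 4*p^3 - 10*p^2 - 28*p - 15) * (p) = p^5 + 4*p^4 - 10*p^3 - 28*p^2 - 15*p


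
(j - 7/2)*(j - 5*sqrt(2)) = j^2 - 5*sqrt(2)*j - 7*j/2 + 35*sqrt(2)/2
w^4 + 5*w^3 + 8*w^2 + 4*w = w*(w + 1)*(w + 2)^2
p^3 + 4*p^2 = p^2*(p + 4)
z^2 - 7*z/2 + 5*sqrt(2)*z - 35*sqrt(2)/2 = (z - 7/2)*(z + 5*sqrt(2))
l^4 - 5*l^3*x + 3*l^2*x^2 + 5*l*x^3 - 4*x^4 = (l - 4*x)*(l - x)^2*(l + x)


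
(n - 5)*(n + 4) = n^2 - n - 20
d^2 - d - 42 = (d - 7)*(d + 6)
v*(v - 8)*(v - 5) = v^3 - 13*v^2 + 40*v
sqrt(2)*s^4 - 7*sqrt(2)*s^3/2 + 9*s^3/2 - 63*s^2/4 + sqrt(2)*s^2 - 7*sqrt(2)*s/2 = s*(s - 7/2)*(s + 2*sqrt(2))*(sqrt(2)*s + 1/2)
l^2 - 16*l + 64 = (l - 8)^2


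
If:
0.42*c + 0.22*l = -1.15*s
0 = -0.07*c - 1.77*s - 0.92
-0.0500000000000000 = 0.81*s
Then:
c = -11.58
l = 22.43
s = -0.06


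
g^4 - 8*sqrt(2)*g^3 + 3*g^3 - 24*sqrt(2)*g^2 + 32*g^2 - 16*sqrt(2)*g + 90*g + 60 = (g + 1)*(g + 2)*(g - 5*sqrt(2))*(g - 3*sqrt(2))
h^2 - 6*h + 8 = (h - 4)*(h - 2)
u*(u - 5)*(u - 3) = u^3 - 8*u^2 + 15*u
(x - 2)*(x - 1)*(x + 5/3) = x^3 - 4*x^2/3 - 3*x + 10/3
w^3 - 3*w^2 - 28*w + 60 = (w - 6)*(w - 2)*(w + 5)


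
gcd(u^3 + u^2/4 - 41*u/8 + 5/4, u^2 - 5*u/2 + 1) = u - 2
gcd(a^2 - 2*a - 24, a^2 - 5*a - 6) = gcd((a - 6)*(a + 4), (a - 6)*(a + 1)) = a - 6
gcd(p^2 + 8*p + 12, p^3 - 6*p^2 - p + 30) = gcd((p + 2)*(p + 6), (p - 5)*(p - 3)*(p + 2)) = p + 2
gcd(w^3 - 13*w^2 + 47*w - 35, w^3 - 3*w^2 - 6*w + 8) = w - 1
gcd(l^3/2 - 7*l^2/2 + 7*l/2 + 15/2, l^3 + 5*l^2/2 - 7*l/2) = 1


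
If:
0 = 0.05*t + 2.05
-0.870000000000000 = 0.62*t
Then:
No Solution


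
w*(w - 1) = w^2 - w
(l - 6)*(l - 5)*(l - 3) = l^3 - 14*l^2 + 63*l - 90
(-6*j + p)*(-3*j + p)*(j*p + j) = 18*j^3*p + 18*j^3 - 9*j^2*p^2 - 9*j^2*p + j*p^3 + j*p^2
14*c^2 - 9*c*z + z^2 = (-7*c + z)*(-2*c + z)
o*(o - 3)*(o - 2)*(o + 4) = o^4 - o^3 - 14*o^2 + 24*o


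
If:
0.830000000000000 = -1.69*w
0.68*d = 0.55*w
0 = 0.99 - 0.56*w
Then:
No Solution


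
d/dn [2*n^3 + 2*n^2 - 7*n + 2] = 6*n^2 + 4*n - 7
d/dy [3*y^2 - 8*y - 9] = 6*y - 8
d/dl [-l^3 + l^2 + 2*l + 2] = -3*l^2 + 2*l + 2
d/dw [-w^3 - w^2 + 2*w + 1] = -3*w^2 - 2*w + 2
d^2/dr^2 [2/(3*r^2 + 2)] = 12*(9*r^2 - 2)/(3*r^2 + 2)^3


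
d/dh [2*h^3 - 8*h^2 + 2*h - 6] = 6*h^2 - 16*h + 2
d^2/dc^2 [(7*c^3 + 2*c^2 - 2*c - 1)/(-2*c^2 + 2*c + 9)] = 2*(-154*c^3 - 474*c^2 - 1605*c - 176)/(8*c^6 - 24*c^5 - 84*c^4 + 208*c^3 + 378*c^2 - 486*c - 729)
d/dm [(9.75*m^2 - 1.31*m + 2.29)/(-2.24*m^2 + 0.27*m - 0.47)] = (-0.3019*m^2 + 1.0942*m - 0.00260000000000005)/(5.0176*m^4 - 1.2096*m^3 + 2.1785*m^2 - 0.2538*m + 0.2209)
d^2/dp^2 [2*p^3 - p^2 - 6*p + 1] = 12*p - 2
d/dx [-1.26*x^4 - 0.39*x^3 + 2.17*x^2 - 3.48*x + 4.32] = -5.04*x^3 - 1.17*x^2 + 4.34*x - 3.48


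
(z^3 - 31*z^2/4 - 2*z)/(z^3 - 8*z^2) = (z + 1/4)/z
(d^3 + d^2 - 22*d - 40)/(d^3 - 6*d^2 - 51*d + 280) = (d^2 + 6*d + 8)/(d^2 - d - 56)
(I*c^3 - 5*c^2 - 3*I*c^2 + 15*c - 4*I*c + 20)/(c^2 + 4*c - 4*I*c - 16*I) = (I*c^3 - c^2*(5 + 3*I) + c*(15 - 4*I) + 20)/(c^2 + 4*c*(1 - I) - 16*I)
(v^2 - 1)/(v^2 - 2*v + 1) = (v + 1)/(v - 1)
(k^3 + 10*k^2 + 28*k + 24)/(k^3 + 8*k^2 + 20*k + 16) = (k + 6)/(k + 4)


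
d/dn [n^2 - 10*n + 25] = 2*n - 10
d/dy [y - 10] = 1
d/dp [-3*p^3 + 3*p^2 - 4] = 3*p*(2 - 3*p)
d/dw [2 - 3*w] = -3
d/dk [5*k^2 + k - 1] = 10*k + 1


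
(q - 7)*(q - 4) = q^2 - 11*q + 28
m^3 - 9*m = m*(m - 3)*(m + 3)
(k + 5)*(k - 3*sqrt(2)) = k^2 - 3*sqrt(2)*k + 5*k - 15*sqrt(2)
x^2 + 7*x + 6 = (x + 1)*(x + 6)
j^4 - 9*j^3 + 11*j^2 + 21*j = j*(j - 7)*(j - 3)*(j + 1)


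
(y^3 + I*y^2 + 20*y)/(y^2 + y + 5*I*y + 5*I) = y*(y - 4*I)/(y + 1)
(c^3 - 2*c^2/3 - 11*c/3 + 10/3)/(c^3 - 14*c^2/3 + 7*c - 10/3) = (c + 2)/(c - 2)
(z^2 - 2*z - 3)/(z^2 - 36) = (z^2 - 2*z - 3)/(z^2 - 36)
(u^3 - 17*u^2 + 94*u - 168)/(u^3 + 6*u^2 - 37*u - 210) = (u^2 - 11*u + 28)/(u^2 + 12*u + 35)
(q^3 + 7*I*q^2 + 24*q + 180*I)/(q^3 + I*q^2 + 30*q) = (q + 6*I)/q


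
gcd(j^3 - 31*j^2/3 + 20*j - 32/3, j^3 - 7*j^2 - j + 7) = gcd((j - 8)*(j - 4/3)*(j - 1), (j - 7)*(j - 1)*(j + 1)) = j - 1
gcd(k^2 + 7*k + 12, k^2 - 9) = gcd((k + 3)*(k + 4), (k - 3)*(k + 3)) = k + 3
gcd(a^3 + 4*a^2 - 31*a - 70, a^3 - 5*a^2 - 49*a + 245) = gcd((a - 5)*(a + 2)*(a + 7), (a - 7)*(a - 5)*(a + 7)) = a^2 + 2*a - 35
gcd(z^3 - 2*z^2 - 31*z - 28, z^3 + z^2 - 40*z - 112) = z^2 - 3*z - 28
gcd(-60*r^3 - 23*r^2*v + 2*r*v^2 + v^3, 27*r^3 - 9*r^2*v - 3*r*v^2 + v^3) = 3*r + v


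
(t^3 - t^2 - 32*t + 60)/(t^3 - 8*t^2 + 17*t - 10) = (t + 6)/(t - 1)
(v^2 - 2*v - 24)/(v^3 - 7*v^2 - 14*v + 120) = 1/(v - 5)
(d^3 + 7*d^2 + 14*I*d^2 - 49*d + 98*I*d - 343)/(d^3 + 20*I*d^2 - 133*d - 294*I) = (d + 7)/(d + 6*I)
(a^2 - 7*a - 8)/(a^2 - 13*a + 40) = (a + 1)/(a - 5)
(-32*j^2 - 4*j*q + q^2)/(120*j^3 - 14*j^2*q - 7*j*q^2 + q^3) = (-8*j + q)/(30*j^2 - 11*j*q + q^2)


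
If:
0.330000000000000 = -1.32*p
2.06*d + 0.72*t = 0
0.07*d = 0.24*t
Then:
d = 0.00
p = -0.25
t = 0.00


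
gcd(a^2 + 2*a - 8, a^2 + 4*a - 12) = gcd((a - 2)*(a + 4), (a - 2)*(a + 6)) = a - 2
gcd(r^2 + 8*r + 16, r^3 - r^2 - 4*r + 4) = 1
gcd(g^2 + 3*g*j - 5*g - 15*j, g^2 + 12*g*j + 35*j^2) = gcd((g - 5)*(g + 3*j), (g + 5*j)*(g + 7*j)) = 1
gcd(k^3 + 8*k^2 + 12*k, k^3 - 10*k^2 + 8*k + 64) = k + 2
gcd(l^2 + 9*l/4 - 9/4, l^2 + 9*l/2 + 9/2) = l + 3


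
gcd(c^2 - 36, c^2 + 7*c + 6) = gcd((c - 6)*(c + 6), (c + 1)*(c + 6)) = c + 6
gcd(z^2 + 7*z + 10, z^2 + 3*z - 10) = z + 5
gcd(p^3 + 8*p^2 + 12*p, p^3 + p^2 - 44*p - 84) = p^2 + 8*p + 12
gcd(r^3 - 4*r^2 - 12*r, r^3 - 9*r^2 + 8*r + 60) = r^2 - 4*r - 12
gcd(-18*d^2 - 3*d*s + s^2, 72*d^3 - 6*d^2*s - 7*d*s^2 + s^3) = -18*d^2 - 3*d*s + s^2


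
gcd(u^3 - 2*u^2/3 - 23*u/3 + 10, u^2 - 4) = u - 2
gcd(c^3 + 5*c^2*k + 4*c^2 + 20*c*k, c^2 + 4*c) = c^2 + 4*c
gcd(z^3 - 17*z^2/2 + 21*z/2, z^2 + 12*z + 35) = 1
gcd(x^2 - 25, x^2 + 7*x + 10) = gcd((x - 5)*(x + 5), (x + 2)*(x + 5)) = x + 5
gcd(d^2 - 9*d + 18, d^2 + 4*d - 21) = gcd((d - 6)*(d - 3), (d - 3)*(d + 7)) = d - 3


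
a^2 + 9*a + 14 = (a + 2)*(a + 7)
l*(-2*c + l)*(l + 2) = -2*c*l^2 - 4*c*l + l^3 + 2*l^2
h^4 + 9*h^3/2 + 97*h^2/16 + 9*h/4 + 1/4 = (h + 1/4)^2*(h + 2)^2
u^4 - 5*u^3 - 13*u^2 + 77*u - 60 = (u - 5)*(u - 3)*(u - 1)*(u + 4)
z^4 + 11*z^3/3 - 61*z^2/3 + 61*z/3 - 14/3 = (z - 2)*(z - 1)*(z - 1/3)*(z + 7)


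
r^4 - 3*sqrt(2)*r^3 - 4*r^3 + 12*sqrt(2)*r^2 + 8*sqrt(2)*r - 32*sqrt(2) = (r - 4)*(r - 2*sqrt(2))^2*(r + sqrt(2))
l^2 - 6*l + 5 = (l - 5)*(l - 1)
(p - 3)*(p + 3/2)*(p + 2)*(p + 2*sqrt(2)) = p^4 + p^3/2 + 2*sqrt(2)*p^3 - 15*p^2/2 + sqrt(2)*p^2 - 15*sqrt(2)*p - 9*p - 18*sqrt(2)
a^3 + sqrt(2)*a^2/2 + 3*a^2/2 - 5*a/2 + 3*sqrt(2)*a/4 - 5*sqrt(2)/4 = (a - 1)*(a + 5/2)*(a + sqrt(2)/2)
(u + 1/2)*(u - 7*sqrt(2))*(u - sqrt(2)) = u^3 - 8*sqrt(2)*u^2 + u^2/2 - 4*sqrt(2)*u + 14*u + 7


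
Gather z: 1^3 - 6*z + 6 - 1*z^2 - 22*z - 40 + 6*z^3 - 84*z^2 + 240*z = 6*z^3 - 85*z^2 + 212*z - 33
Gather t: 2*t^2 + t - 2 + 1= 2*t^2 + t - 1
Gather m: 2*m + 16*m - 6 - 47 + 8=18*m - 45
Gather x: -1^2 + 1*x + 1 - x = 0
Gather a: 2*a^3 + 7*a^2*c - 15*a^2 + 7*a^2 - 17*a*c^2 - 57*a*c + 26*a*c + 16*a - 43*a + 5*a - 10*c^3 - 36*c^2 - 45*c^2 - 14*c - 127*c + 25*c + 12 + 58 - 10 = 2*a^3 + a^2*(7*c - 8) + a*(-17*c^2 - 31*c - 22) - 10*c^3 - 81*c^2 - 116*c + 60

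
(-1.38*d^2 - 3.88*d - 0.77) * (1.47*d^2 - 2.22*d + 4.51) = -2.0286*d^4 - 2.64*d^3 + 1.2579*d^2 - 15.7894*d - 3.4727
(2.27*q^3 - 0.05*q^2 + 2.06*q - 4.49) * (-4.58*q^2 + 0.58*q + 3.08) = -10.3966*q^5 + 1.5456*q^4 - 2.4722*q^3 + 21.605*q^2 + 3.7406*q - 13.8292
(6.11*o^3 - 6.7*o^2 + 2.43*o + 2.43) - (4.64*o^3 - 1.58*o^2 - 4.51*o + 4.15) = 1.47*o^3 - 5.12*o^2 + 6.94*o - 1.72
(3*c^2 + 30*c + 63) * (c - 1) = 3*c^3 + 27*c^2 + 33*c - 63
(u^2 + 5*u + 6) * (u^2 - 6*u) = u^4 - u^3 - 24*u^2 - 36*u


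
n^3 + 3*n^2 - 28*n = n*(n - 4)*(n + 7)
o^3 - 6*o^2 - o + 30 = (o - 5)*(o - 3)*(o + 2)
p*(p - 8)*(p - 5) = p^3 - 13*p^2 + 40*p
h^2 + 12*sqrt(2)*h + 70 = (h + 5*sqrt(2))*(h + 7*sqrt(2))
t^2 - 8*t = t*(t - 8)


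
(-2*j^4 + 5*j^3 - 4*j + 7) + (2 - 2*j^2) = -2*j^4 + 5*j^3 - 2*j^2 - 4*j + 9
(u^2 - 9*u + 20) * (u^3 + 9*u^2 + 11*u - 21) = u^5 - 50*u^3 + 60*u^2 + 409*u - 420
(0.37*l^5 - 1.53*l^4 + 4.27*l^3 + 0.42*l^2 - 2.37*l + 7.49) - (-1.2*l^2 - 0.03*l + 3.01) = 0.37*l^5 - 1.53*l^4 + 4.27*l^3 + 1.62*l^2 - 2.34*l + 4.48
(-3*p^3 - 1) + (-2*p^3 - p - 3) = -5*p^3 - p - 4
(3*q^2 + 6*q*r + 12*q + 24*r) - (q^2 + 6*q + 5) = 2*q^2 + 6*q*r + 6*q + 24*r - 5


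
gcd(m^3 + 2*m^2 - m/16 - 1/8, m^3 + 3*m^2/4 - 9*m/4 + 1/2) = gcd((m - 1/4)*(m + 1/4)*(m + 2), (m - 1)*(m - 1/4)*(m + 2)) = m^2 + 7*m/4 - 1/2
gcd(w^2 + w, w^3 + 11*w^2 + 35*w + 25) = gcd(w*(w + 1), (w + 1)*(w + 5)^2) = w + 1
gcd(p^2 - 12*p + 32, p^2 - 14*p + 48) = p - 8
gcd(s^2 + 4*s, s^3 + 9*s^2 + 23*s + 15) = 1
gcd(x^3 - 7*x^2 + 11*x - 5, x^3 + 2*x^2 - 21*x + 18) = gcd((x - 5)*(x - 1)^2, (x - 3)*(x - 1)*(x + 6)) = x - 1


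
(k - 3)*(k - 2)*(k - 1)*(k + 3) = k^4 - 3*k^3 - 7*k^2 + 27*k - 18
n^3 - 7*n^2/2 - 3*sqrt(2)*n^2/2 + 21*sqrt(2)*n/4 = n*(n - 7/2)*(n - 3*sqrt(2)/2)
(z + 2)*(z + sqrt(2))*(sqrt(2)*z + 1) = sqrt(2)*z^3 + 2*sqrt(2)*z^2 + 3*z^2 + sqrt(2)*z + 6*z + 2*sqrt(2)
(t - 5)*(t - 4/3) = t^2 - 19*t/3 + 20/3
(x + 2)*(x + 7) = x^2 + 9*x + 14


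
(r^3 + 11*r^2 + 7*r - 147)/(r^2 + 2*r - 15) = (r^2 + 14*r + 49)/(r + 5)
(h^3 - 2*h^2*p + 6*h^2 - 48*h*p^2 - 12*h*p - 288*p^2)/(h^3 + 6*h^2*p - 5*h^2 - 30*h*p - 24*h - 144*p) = (h^2 - 8*h*p + 6*h - 48*p)/(h^2 - 5*h - 24)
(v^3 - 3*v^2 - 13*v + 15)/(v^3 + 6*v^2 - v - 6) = (v^2 - 2*v - 15)/(v^2 + 7*v + 6)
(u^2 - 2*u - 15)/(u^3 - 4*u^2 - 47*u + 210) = (u + 3)/(u^2 + u - 42)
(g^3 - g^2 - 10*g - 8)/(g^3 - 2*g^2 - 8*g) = (g + 1)/g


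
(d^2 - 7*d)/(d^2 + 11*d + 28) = d*(d - 7)/(d^2 + 11*d + 28)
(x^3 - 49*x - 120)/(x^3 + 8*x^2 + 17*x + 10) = (x^2 - 5*x - 24)/(x^2 + 3*x + 2)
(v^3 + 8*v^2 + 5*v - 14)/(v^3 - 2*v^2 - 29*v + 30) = (v^2 + 9*v + 14)/(v^2 - v - 30)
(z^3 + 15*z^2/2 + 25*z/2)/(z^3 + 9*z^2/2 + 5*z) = (z + 5)/(z + 2)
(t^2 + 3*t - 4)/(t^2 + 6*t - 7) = (t + 4)/(t + 7)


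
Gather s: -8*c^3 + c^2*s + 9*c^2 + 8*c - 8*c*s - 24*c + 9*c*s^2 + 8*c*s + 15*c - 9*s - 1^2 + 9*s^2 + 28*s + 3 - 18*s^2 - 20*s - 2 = -8*c^3 + 9*c^2 - c + s^2*(9*c - 9) + s*(c^2 - 1)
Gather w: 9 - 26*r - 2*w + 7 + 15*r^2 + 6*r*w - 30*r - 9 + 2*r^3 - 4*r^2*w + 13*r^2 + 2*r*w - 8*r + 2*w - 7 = 2*r^3 + 28*r^2 - 64*r + w*(-4*r^2 + 8*r)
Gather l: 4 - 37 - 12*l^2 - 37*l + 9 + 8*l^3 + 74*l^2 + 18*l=8*l^3 + 62*l^2 - 19*l - 24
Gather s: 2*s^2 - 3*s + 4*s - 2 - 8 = 2*s^2 + s - 10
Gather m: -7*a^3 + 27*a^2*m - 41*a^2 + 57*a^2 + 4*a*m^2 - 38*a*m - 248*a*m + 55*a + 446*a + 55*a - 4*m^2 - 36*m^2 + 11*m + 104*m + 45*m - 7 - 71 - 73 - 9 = -7*a^3 + 16*a^2 + 556*a + m^2*(4*a - 40) + m*(27*a^2 - 286*a + 160) - 160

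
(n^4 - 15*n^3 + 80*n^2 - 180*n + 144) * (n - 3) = n^5 - 18*n^4 + 125*n^3 - 420*n^2 + 684*n - 432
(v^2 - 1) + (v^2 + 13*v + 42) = 2*v^2 + 13*v + 41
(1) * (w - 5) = w - 5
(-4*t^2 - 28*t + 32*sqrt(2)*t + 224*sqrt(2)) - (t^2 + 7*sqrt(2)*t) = -5*t^2 - 28*t + 25*sqrt(2)*t + 224*sqrt(2)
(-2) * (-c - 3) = 2*c + 6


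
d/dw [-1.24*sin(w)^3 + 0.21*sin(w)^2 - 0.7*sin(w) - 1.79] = (-3.72*sin(w)^2 + 0.42*sin(w) - 0.7)*cos(w)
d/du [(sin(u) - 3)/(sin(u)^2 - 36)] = (6*sin(u) + cos(u)^2 - 37)*cos(u)/(sin(u)^2 - 36)^2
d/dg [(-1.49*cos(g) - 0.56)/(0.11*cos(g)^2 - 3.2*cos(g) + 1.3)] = (-0.1639*cos(g)^2 - 0.1232*cos(g) + 3.729)*sin(g)/(0.0121*cos(g)^4 - 0.704*cos(g)^3 + 10.526*cos(g)^2 - 8.32*cos(g) + 1.69)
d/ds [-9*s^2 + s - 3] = 1 - 18*s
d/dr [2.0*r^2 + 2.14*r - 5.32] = 4.0*r + 2.14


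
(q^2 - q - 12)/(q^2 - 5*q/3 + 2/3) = 3*(q^2 - q - 12)/(3*q^2 - 5*q + 2)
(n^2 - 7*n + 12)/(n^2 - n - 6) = (n - 4)/(n + 2)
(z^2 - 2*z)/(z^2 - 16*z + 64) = z*(z - 2)/(z^2 - 16*z + 64)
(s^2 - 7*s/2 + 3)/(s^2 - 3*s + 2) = (s - 3/2)/(s - 1)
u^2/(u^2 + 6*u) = u/(u + 6)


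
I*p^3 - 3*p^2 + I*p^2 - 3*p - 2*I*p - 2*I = (p + I)*(p + 2*I)*(I*p + I)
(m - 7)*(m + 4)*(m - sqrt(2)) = m^3 - 3*m^2 - sqrt(2)*m^2 - 28*m + 3*sqrt(2)*m + 28*sqrt(2)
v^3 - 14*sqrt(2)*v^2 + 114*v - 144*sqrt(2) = (v - 8*sqrt(2))*(v - 3*sqrt(2))^2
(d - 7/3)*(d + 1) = d^2 - 4*d/3 - 7/3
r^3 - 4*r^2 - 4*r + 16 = (r - 4)*(r - 2)*(r + 2)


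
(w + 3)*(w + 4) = w^2 + 7*w + 12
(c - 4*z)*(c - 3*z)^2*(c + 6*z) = c^4 - 4*c^3*z - 27*c^2*z^2 + 162*c*z^3 - 216*z^4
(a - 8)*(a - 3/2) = a^2 - 19*a/2 + 12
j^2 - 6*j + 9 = (j - 3)^2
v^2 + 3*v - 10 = (v - 2)*(v + 5)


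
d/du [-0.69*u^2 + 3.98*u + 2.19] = 3.98 - 1.38*u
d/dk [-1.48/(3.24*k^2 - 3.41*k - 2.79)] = (9.5904*k - 5.0468)/(-3.24*k^2 + 3.41*k + 2.79)^2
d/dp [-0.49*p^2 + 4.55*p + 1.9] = 4.55 - 0.98*p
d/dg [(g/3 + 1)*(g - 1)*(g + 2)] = g^2 + 8*g/3 + 1/3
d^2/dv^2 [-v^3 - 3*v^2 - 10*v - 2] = -6*v - 6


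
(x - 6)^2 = x^2 - 12*x + 36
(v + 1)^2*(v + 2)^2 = v^4 + 6*v^3 + 13*v^2 + 12*v + 4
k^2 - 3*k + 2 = (k - 2)*(k - 1)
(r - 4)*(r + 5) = r^2 + r - 20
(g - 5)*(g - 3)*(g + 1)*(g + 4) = g^4 - 3*g^3 - 21*g^2 + 43*g + 60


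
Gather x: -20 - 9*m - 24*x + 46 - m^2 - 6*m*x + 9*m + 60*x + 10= -m^2 + x*(36 - 6*m) + 36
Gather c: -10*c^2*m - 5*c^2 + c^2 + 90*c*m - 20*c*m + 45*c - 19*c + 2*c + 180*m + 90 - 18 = c^2*(-10*m - 4) + c*(70*m + 28) + 180*m + 72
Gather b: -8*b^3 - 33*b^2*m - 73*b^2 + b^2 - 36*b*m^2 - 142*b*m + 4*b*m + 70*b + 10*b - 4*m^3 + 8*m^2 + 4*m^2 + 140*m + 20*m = -8*b^3 + b^2*(-33*m - 72) + b*(-36*m^2 - 138*m + 80) - 4*m^3 + 12*m^2 + 160*m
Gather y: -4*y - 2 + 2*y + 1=-2*y - 1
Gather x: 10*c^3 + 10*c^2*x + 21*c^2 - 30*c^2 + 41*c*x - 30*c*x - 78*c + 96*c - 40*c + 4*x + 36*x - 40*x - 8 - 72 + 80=10*c^3 - 9*c^2 - 22*c + x*(10*c^2 + 11*c)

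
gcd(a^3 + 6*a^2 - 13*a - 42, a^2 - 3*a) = a - 3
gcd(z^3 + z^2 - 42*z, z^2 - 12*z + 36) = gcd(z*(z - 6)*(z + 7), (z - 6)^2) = z - 6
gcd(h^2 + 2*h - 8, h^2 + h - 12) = h + 4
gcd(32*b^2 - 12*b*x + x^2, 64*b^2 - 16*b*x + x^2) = -8*b + x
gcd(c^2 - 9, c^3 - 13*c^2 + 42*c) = 1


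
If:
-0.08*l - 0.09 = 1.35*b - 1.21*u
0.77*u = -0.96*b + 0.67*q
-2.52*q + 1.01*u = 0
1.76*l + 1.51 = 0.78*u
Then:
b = -0.01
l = -0.85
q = 0.00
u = 0.01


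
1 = 1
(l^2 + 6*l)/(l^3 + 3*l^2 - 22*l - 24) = l/(l^2 - 3*l - 4)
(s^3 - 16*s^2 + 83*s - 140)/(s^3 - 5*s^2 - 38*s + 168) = (s - 5)/(s + 6)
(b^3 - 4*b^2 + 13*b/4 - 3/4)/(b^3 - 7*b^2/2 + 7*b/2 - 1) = (2*b^2 - 7*b + 3)/(2*(b^2 - 3*b + 2))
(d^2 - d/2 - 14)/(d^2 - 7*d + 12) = (d + 7/2)/(d - 3)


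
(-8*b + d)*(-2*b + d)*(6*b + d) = 96*b^3 - 44*b^2*d - 4*b*d^2 + d^3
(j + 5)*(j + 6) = j^2 + 11*j + 30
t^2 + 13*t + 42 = (t + 6)*(t + 7)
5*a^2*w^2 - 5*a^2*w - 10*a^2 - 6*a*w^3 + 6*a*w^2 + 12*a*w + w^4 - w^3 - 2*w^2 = (-5*a + w)*(-a + w)*(w - 2)*(w + 1)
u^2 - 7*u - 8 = (u - 8)*(u + 1)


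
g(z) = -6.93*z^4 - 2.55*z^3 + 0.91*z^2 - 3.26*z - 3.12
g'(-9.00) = 19568.59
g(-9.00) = -43508.85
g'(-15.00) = 91803.19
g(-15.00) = -341974.47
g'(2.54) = -502.24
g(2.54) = -335.76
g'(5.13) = -3937.61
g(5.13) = -5139.73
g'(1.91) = -220.84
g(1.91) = -116.02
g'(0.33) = -4.49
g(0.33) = -4.27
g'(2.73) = -619.31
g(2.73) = -442.05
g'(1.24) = -65.62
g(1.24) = -27.01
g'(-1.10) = 22.38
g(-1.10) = -5.19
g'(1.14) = -52.20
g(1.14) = -21.14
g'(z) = -27.72*z^3 - 7.65*z^2 + 1.82*z - 3.26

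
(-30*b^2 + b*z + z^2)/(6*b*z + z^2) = (-5*b + z)/z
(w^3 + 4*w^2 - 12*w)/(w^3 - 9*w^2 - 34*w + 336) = w*(w - 2)/(w^2 - 15*w + 56)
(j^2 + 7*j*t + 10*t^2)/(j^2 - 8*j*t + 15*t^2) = (j^2 + 7*j*t + 10*t^2)/(j^2 - 8*j*t + 15*t^2)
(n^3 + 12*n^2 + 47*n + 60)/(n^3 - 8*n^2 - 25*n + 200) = (n^2 + 7*n + 12)/(n^2 - 13*n + 40)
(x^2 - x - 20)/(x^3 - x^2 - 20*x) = 1/x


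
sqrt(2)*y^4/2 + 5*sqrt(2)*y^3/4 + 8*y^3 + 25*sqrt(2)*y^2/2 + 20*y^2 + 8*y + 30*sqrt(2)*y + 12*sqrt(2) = (y + 1/2)*(y + 2*sqrt(2))*(y + 6*sqrt(2))*(sqrt(2)*y/2 + sqrt(2))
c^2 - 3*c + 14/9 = (c - 7/3)*(c - 2/3)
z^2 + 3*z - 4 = (z - 1)*(z + 4)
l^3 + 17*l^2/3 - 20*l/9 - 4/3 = (l - 2/3)*(l + 1/3)*(l + 6)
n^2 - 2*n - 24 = (n - 6)*(n + 4)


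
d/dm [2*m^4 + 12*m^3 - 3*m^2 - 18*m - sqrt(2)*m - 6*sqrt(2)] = 8*m^3 + 36*m^2 - 6*m - 18 - sqrt(2)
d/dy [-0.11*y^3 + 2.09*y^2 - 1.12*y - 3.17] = -0.33*y^2 + 4.18*y - 1.12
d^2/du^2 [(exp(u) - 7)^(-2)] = (4*exp(u) + 14)*exp(u)/(exp(u) - 7)^4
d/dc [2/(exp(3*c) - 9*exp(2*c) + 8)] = 6*(6 - exp(c))*exp(2*c)/(exp(3*c) - 9*exp(2*c) + 8)^2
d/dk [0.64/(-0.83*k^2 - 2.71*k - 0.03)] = (1.0624*k + 1.7344)/(0.83*k^2 + 2.71*k + 0.03)^2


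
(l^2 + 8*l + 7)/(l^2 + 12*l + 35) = (l + 1)/(l + 5)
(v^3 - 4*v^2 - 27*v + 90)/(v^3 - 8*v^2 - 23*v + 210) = (v - 3)/(v - 7)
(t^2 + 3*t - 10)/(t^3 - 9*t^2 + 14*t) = (t + 5)/(t*(t - 7))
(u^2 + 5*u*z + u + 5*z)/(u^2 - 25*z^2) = (-u - 1)/(-u + 5*z)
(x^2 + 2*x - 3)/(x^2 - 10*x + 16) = (x^2 + 2*x - 3)/(x^2 - 10*x + 16)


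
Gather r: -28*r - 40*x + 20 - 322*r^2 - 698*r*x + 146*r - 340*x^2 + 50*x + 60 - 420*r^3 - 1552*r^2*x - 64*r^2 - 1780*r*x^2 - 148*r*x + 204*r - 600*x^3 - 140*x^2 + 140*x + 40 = -420*r^3 + r^2*(-1552*x - 386) + r*(-1780*x^2 - 846*x + 322) - 600*x^3 - 480*x^2 + 150*x + 120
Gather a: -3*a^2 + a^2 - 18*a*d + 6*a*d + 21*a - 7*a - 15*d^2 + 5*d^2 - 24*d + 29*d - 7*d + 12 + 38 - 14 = -2*a^2 + a*(14 - 12*d) - 10*d^2 - 2*d + 36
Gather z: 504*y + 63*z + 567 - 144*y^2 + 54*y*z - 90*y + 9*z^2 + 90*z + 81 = -144*y^2 + 414*y + 9*z^2 + z*(54*y + 153) + 648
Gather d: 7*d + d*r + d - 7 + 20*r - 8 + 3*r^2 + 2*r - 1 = d*(r + 8) + 3*r^2 + 22*r - 16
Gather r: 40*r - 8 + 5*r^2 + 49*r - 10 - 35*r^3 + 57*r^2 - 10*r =-35*r^3 + 62*r^2 + 79*r - 18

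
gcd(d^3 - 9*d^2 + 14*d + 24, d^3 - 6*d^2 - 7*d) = d + 1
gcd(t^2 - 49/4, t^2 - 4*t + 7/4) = t - 7/2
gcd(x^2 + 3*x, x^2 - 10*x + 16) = 1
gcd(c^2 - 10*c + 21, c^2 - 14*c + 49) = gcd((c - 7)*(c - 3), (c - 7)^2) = c - 7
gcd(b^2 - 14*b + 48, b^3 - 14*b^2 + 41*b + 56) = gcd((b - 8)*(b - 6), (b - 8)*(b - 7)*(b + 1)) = b - 8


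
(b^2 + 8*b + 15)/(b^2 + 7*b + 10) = (b + 3)/(b + 2)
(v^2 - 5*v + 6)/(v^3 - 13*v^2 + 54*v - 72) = (v - 2)/(v^2 - 10*v + 24)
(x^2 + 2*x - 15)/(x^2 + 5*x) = (x - 3)/x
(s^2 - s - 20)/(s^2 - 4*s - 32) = (s - 5)/(s - 8)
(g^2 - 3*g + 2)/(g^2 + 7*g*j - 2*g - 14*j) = (g - 1)/(g + 7*j)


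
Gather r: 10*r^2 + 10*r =10*r^2 + 10*r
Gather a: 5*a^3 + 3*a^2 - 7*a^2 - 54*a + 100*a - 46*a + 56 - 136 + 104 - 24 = 5*a^3 - 4*a^2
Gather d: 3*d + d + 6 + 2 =4*d + 8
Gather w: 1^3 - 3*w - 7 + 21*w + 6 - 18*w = 0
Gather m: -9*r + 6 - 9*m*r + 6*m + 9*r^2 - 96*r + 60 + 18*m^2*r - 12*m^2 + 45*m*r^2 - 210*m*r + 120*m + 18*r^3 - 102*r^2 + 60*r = m^2*(18*r - 12) + m*(45*r^2 - 219*r + 126) + 18*r^3 - 93*r^2 - 45*r + 66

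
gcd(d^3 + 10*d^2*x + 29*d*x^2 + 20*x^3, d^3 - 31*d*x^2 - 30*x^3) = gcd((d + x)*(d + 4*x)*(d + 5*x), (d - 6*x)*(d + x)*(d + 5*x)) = d^2 + 6*d*x + 5*x^2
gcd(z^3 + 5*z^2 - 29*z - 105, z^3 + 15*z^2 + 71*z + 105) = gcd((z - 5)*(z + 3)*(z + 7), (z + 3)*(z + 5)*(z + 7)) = z^2 + 10*z + 21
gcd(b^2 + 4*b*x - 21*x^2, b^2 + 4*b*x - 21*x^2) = -b^2 - 4*b*x + 21*x^2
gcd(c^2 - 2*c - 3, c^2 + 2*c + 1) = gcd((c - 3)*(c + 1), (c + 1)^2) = c + 1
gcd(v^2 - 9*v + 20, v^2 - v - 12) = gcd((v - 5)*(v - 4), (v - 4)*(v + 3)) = v - 4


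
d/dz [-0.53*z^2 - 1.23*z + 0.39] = -1.06*z - 1.23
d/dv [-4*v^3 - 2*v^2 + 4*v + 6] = -12*v^2 - 4*v + 4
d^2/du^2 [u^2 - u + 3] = 2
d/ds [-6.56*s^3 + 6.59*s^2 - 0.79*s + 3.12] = -19.68*s^2 + 13.18*s - 0.79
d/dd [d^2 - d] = 2*d - 1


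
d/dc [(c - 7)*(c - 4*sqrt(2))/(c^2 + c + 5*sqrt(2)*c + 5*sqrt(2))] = (-(c - 7)*(c - 4*sqrt(2))*(2*c + 1 + 5*sqrt(2)) + (2*c - 7 - 4*sqrt(2))*(c^2 + c + 5*sqrt(2)*c + 5*sqrt(2)))/(c^2 + c + 5*sqrt(2)*c + 5*sqrt(2))^2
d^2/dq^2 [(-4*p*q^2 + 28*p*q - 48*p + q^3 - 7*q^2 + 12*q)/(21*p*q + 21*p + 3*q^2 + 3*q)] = 2*((-4*p + 3*q - 7)*(7*p*q + 7*p + q^2 + q)^2 - (7*p + 2*q + 1)^2*(4*p*q^2 - 28*p*q + 48*p - q^3 + 7*q^2 - 12*q) + (7*p*q + 7*p + q^2 + q)*(4*p*q^2 - 28*p*q + 48*p - q^3 + 7*q^2 - 12*q - (7*p + 2*q + 1)*(-8*p*q + 28*p + 3*q^2 - 14*q + 12)))/(3*(7*p*q + 7*p + q^2 + q)^3)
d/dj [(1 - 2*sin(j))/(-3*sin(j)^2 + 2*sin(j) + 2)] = 6*(sin(j) + cos(j)^2 - 2)*cos(j)/(3*sin(j)^2 - 2*sin(j) - 2)^2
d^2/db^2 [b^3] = 6*b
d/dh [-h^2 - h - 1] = -2*h - 1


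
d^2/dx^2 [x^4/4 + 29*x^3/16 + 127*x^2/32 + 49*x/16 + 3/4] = 3*x^2 + 87*x/8 + 127/16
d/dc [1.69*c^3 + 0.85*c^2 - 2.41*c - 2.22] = 5.07*c^2 + 1.7*c - 2.41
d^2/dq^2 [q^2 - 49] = 2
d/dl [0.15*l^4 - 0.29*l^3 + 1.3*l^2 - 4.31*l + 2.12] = 0.6*l^3 - 0.87*l^2 + 2.6*l - 4.31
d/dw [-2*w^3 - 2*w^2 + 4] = 2*w*(-3*w - 2)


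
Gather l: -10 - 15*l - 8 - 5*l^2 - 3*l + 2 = -5*l^2 - 18*l - 16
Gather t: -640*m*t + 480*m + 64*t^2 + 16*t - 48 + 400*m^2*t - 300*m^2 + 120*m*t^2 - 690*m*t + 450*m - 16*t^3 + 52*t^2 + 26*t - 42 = -300*m^2 + 930*m - 16*t^3 + t^2*(120*m + 116) + t*(400*m^2 - 1330*m + 42) - 90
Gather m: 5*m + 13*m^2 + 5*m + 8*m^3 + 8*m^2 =8*m^3 + 21*m^2 + 10*m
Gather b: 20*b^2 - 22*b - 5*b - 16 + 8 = 20*b^2 - 27*b - 8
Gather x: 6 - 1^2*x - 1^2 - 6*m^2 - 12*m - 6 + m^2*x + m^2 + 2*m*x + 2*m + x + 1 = -5*m^2 - 10*m + x*(m^2 + 2*m)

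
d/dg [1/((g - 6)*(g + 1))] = (5 - 2*g)/(g^4 - 10*g^3 + 13*g^2 + 60*g + 36)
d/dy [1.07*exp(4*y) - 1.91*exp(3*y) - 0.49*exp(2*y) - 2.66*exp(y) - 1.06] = (4.28*exp(3*y) - 5.73*exp(2*y) - 0.98*exp(y) - 2.66)*exp(y)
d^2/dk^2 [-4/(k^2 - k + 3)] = 8*(k^2 - k - (2*k - 1)^2 + 3)/(k^2 - k + 3)^3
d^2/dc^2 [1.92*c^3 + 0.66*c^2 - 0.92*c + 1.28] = 11.52*c + 1.32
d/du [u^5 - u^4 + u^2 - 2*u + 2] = 5*u^4 - 4*u^3 + 2*u - 2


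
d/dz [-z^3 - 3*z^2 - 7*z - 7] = -3*z^2 - 6*z - 7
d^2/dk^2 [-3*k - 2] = 0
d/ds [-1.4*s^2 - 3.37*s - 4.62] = -2.8*s - 3.37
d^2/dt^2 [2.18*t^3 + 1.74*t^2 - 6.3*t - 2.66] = 13.08*t + 3.48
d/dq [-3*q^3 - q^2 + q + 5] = -9*q^2 - 2*q + 1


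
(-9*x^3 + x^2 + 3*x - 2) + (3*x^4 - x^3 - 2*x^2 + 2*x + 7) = 3*x^4 - 10*x^3 - x^2 + 5*x + 5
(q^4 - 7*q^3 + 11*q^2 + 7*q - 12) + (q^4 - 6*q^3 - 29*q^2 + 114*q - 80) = 2*q^4 - 13*q^3 - 18*q^2 + 121*q - 92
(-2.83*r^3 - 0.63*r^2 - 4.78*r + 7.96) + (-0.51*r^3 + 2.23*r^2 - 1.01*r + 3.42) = -3.34*r^3 + 1.6*r^2 - 5.79*r + 11.38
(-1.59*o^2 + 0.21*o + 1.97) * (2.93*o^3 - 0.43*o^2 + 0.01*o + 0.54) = -4.6587*o^5 + 1.299*o^4 + 5.6659*o^3 - 1.7036*o^2 + 0.1331*o + 1.0638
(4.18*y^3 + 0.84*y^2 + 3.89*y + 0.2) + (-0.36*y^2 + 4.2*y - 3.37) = 4.18*y^3 + 0.48*y^2 + 8.09*y - 3.17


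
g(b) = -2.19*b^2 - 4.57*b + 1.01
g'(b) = -4.38*b - 4.57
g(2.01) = -17.02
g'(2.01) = -13.37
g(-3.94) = -14.98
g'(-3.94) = 12.69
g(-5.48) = -39.71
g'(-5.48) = 19.43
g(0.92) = -5.05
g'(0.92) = -8.60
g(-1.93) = 1.67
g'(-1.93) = 3.88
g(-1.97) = 1.51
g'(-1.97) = 4.06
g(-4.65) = -25.09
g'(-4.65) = 15.80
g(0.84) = -4.37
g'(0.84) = -8.25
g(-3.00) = -4.99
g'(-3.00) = 8.57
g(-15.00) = -423.19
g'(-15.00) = 61.13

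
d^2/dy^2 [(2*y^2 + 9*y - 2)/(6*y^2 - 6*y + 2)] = (99*y^3 - 72*y^2 - 27*y + 17)/(27*y^6 - 81*y^5 + 108*y^4 - 81*y^3 + 36*y^2 - 9*y + 1)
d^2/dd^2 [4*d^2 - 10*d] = 8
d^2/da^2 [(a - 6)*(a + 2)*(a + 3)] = 6*a - 2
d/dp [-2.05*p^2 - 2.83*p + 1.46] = -4.1*p - 2.83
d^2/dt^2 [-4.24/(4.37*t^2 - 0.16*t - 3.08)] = (-161.941712*t^2 + 5.929216*t + 4.24*(8.74*t - 0.16)*(17.48*t - 0.32) + 114.137408)/(-4.37*t^2 + 0.16*t + 3.08)^3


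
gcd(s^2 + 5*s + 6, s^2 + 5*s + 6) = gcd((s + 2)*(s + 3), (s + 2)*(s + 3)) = s^2 + 5*s + 6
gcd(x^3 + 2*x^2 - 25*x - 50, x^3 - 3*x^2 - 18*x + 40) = x - 5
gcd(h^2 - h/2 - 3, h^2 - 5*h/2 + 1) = h - 2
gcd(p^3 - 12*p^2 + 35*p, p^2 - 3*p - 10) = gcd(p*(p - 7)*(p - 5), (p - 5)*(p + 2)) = p - 5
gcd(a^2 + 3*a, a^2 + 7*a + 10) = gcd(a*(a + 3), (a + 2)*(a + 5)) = 1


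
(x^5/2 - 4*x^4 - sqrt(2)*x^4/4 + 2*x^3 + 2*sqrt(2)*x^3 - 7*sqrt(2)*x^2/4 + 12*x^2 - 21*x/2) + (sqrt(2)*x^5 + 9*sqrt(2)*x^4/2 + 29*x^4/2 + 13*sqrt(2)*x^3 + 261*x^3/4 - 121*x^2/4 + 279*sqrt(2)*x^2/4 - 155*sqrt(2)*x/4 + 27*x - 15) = x^5/2 + sqrt(2)*x^5 + 17*sqrt(2)*x^4/4 + 21*x^4/2 + 15*sqrt(2)*x^3 + 269*x^3/4 - 73*x^2/4 + 68*sqrt(2)*x^2 - 155*sqrt(2)*x/4 + 33*x/2 - 15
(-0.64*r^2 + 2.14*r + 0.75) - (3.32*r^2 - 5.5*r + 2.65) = -3.96*r^2 + 7.64*r - 1.9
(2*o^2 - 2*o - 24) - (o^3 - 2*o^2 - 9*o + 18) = -o^3 + 4*o^2 + 7*o - 42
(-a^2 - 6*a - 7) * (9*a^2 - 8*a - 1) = -9*a^4 - 46*a^3 - 14*a^2 + 62*a + 7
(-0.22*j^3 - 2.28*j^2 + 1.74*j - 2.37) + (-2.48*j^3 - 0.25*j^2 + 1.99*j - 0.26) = -2.7*j^3 - 2.53*j^2 + 3.73*j - 2.63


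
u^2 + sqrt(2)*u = u*(u + sqrt(2))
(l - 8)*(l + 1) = l^2 - 7*l - 8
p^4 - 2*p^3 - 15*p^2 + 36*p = p*(p - 3)^2*(p + 4)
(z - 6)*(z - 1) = z^2 - 7*z + 6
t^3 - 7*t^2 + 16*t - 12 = (t - 3)*(t - 2)^2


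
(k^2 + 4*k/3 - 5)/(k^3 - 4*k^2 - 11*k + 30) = (k - 5/3)/(k^2 - 7*k + 10)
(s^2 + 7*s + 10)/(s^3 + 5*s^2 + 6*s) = (s + 5)/(s*(s + 3))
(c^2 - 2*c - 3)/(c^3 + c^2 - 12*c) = (c + 1)/(c*(c + 4))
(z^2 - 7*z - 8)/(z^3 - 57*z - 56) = 1/(z + 7)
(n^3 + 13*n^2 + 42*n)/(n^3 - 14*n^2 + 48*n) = (n^2 + 13*n + 42)/(n^2 - 14*n + 48)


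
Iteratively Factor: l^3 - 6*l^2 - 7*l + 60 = (l - 4)*(l^2 - 2*l - 15) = (l - 4)*(l + 3)*(l - 5)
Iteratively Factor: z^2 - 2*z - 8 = (z - 4)*(z + 2)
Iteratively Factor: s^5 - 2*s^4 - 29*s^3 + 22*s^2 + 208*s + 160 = (s - 4)*(s^4 + 2*s^3 - 21*s^2 - 62*s - 40) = (s - 4)*(s + 1)*(s^3 + s^2 - 22*s - 40) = (s - 4)*(s + 1)*(s + 4)*(s^2 - 3*s - 10) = (s - 5)*(s - 4)*(s + 1)*(s + 4)*(s + 2)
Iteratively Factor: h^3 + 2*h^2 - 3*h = (h + 3)*(h^2 - h) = h*(h + 3)*(h - 1)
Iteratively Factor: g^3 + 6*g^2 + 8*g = (g + 2)*(g^2 + 4*g) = (g + 2)*(g + 4)*(g)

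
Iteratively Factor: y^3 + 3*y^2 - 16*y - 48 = (y + 3)*(y^2 - 16) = (y + 3)*(y + 4)*(y - 4)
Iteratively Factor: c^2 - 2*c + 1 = (c - 1)*(c - 1)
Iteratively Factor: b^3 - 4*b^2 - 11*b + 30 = (b + 3)*(b^2 - 7*b + 10) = (b - 2)*(b + 3)*(b - 5)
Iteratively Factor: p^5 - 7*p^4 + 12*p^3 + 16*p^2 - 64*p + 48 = (p - 2)*(p^4 - 5*p^3 + 2*p^2 + 20*p - 24) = (p - 2)^2*(p^3 - 3*p^2 - 4*p + 12) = (p - 2)^3*(p^2 - p - 6) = (p - 2)^3*(p + 2)*(p - 3)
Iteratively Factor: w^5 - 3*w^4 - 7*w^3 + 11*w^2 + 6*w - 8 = (w - 4)*(w^4 + w^3 - 3*w^2 - w + 2) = (w - 4)*(w + 2)*(w^3 - w^2 - w + 1) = (w - 4)*(w - 1)*(w + 2)*(w^2 - 1) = (w - 4)*(w - 1)*(w + 1)*(w + 2)*(w - 1)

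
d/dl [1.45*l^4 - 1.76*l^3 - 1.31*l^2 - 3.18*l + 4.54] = 5.8*l^3 - 5.28*l^2 - 2.62*l - 3.18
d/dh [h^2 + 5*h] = 2*h + 5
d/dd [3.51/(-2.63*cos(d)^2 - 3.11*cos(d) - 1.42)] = -(18.4626*cos(d) + 10.9161)*sin(d)/(2.63*cos(d)^2 + 3.11*cos(d) + 1.42)^2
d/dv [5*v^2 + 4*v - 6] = 10*v + 4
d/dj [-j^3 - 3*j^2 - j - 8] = -3*j^2 - 6*j - 1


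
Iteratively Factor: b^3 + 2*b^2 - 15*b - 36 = (b + 3)*(b^2 - b - 12) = (b + 3)^2*(b - 4)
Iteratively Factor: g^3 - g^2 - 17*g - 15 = (g - 5)*(g^2 + 4*g + 3) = (g - 5)*(g + 3)*(g + 1)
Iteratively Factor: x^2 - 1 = (x + 1)*(x - 1)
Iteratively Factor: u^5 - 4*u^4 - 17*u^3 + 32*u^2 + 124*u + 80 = (u + 1)*(u^4 - 5*u^3 - 12*u^2 + 44*u + 80) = (u - 4)*(u + 1)*(u^3 - u^2 - 16*u - 20) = (u - 4)*(u + 1)*(u + 2)*(u^2 - 3*u - 10) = (u - 4)*(u + 1)*(u + 2)^2*(u - 5)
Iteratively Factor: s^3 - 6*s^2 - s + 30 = (s - 3)*(s^2 - 3*s - 10) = (s - 5)*(s - 3)*(s + 2)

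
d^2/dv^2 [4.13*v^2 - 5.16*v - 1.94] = 8.26000000000000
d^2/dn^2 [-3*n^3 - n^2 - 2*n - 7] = -18*n - 2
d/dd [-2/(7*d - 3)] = 14/(7*d - 3)^2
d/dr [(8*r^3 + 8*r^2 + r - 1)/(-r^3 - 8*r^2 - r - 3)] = (-56*r^4 - 14*r^3 - 75*r^2 - 64*r - 4)/(r^6 + 16*r^5 + 66*r^4 + 22*r^3 + 49*r^2 + 6*r + 9)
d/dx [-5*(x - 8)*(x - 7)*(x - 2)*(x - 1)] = -20*x^3 + 270*x^2 - 1030*x + 990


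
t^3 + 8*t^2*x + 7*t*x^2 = t*(t + x)*(t + 7*x)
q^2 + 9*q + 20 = (q + 4)*(q + 5)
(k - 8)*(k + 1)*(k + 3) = k^3 - 4*k^2 - 29*k - 24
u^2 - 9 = (u - 3)*(u + 3)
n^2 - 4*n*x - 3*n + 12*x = (n - 3)*(n - 4*x)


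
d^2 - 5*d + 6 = (d - 3)*(d - 2)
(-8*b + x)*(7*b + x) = -56*b^2 - b*x + x^2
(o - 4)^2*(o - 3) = o^3 - 11*o^2 + 40*o - 48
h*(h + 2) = h^2 + 2*h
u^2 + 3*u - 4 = (u - 1)*(u + 4)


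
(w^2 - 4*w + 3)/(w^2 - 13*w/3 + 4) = 3*(w - 1)/(3*w - 4)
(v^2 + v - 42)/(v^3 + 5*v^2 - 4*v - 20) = (v^2 + v - 42)/(v^3 + 5*v^2 - 4*v - 20)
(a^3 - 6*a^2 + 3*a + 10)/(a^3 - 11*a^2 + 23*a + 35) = (a - 2)/(a - 7)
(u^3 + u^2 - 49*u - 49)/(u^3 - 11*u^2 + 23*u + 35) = (u + 7)/(u - 5)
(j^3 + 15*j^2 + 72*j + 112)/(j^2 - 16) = (j^2 + 11*j + 28)/(j - 4)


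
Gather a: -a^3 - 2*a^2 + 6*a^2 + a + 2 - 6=-a^3 + 4*a^2 + a - 4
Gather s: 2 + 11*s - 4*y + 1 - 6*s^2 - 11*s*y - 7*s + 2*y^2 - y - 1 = -6*s^2 + s*(4 - 11*y) + 2*y^2 - 5*y + 2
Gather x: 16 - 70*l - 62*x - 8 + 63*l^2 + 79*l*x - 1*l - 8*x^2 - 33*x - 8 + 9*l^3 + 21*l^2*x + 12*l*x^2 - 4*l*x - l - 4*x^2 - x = 9*l^3 + 63*l^2 - 72*l + x^2*(12*l - 12) + x*(21*l^2 + 75*l - 96)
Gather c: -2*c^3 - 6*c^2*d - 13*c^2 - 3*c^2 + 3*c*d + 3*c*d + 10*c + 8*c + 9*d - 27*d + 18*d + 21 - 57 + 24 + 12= -2*c^3 + c^2*(-6*d - 16) + c*(6*d + 18)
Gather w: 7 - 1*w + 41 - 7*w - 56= -8*w - 8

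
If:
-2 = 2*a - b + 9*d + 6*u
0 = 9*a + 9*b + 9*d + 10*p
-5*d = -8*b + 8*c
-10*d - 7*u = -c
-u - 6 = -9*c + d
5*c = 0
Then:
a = 3/8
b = 35/4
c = 0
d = 14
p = -333/16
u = -20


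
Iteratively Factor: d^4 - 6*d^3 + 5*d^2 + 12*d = (d)*(d^3 - 6*d^2 + 5*d + 12) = d*(d - 4)*(d^2 - 2*d - 3) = d*(d - 4)*(d - 3)*(d + 1)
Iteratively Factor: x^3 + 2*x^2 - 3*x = (x)*(x^2 + 2*x - 3) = x*(x - 1)*(x + 3)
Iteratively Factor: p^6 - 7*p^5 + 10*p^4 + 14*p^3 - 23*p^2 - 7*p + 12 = (p - 3)*(p^5 - 4*p^4 - 2*p^3 + 8*p^2 + p - 4) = (p - 3)*(p - 1)*(p^4 - 3*p^3 - 5*p^2 + 3*p + 4) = (p - 3)*(p - 1)*(p + 1)*(p^3 - 4*p^2 - p + 4) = (p - 3)*(p - 1)*(p + 1)^2*(p^2 - 5*p + 4) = (p - 4)*(p - 3)*(p - 1)*(p + 1)^2*(p - 1)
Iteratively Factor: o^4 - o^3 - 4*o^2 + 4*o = (o + 2)*(o^3 - 3*o^2 + 2*o) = (o - 2)*(o + 2)*(o^2 - o) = o*(o - 2)*(o + 2)*(o - 1)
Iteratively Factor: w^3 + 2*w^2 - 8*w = (w)*(w^2 + 2*w - 8) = w*(w + 4)*(w - 2)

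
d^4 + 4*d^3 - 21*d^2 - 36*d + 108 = (d - 3)*(d - 2)*(d + 3)*(d + 6)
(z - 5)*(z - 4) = z^2 - 9*z + 20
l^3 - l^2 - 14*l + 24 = (l - 3)*(l - 2)*(l + 4)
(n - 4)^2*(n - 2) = n^3 - 10*n^2 + 32*n - 32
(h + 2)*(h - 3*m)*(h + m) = h^3 - 2*h^2*m + 2*h^2 - 3*h*m^2 - 4*h*m - 6*m^2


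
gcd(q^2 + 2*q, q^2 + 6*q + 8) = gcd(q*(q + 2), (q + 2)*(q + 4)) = q + 2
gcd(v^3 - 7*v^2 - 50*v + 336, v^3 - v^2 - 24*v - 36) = v - 6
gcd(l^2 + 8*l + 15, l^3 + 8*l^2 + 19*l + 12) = l + 3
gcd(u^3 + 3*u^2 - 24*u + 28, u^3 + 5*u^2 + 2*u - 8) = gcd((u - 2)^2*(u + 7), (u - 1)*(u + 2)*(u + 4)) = 1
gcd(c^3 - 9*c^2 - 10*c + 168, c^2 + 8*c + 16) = c + 4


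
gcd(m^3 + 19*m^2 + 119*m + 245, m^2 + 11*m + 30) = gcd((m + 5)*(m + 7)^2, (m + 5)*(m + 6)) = m + 5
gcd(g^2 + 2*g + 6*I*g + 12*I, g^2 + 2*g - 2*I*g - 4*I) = g + 2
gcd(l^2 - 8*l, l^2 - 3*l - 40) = l - 8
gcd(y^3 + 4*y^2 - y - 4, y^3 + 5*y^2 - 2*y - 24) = y + 4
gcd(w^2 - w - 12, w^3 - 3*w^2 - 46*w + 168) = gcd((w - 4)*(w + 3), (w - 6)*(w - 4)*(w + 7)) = w - 4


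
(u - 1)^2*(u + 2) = u^3 - 3*u + 2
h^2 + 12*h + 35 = (h + 5)*(h + 7)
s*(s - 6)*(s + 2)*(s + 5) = s^4 + s^3 - 32*s^2 - 60*s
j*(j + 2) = j^2 + 2*j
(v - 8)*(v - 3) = v^2 - 11*v + 24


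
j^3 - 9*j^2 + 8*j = j*(j - 8)*(j - 1)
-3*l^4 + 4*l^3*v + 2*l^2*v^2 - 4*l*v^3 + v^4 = (-3*l + v)*(-l + v)^2*(l + v)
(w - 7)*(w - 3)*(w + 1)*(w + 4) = w^4 - 5*w^3 - 25*w^2 + 65*w + 84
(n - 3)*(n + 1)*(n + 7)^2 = n^4 + 12*n^3 + 18*n^2 - 140*n - 147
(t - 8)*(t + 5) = t^2 - 3*t - 40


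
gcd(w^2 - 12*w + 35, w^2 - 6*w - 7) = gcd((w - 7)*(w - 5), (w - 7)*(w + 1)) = w - 7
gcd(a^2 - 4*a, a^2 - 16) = a - 4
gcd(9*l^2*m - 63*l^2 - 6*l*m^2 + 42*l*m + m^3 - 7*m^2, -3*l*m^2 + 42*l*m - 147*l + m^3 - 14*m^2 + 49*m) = 3*l*m - 21*l - m^2 + 7*m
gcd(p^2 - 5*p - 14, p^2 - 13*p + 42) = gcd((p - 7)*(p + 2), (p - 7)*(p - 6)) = p - 7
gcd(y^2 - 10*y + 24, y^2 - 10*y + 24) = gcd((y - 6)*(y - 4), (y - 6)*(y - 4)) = y^2 - 10*y + 24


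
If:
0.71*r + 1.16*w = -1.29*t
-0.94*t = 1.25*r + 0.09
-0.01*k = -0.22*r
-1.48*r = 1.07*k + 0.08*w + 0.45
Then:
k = -0.40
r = -0.02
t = -0.07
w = 0.09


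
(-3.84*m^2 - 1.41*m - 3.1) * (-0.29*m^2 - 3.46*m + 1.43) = 1.1136*m^4 + 13.6953*m^3 + 0.2864*m^2 + 8.7097*m - 4.433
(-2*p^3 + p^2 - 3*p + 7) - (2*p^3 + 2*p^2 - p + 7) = -4*p^3 - p^2 - 2*p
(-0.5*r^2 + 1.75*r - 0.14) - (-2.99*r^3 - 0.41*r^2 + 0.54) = 2.99*r^3 - 0.09*r^2 + 1.75*r - 0.68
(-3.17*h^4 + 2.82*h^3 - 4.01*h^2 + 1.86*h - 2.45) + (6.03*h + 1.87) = -3.17*h^4 + 2.82*h^3 - 4.01*h^2 + 7.89*h - 0.58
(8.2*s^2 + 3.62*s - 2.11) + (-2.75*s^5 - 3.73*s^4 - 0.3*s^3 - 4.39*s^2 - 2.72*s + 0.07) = -2.75*s^5 - 3.73*s^4 - 0.3*s^3 + 3.81*s^2 + 0.9*s - 2.04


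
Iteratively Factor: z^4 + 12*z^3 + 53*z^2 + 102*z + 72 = (z + 4)*(z^3 + 8*z^2 + 21*z + 18) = (z + 3)*(z + 4)*(z^2 + 5*z + 6) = (z + 3)^2*(z + 4)*(z + 2)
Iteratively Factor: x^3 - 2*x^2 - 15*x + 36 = (x - 3)*(x^2 + x - 12) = (x - 3)*(x + 4)*(x - 3)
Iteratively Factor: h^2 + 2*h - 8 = (h + 4)*(h - 2)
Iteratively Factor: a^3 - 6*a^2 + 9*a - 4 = (a - 4)*(a^2 - 2*a + 1) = (a - 4)*(a - 1)*(a - 1)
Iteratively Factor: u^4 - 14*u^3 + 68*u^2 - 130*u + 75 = (u - 5)*(u^3 - 9*u^2 + 23*u - 15) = (u - 5)*(u - 1)*(u^2 - 8*u + 15) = (u - 5)^2*(u - 1)*(u - 3)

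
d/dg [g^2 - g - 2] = 2*g - 1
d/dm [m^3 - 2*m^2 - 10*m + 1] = 3*m^2 - 4*m - 10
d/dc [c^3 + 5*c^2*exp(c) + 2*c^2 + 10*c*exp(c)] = 5*c^2*exp(c) + 3*c^2 + 20*c*exp(c) + 4*c + 10*exp(c)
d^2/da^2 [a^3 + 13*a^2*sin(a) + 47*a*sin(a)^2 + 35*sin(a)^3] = -13*a^2*sin(a) + 52*a*cos(a) + 94*a*cos(2*a) + 6*a - sin(a)/4 + 94*sin(2*a) + 315*sin(3*a)/4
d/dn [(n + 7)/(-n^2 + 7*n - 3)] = (-n^2 + 7*n + (n + 7)*(2*n - 7) - 3)/(n^2 - 7*n + 3)^2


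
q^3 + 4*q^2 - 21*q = q*(q - 3)*(q + 7)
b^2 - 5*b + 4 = (b - 4)*(b - 1)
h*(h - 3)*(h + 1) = h^3 - 2*h^2 - 3*h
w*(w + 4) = w^2 + 4*w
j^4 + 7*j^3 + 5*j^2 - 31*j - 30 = (j - 2)*(j + 1)*(j + 3)*(j + 5)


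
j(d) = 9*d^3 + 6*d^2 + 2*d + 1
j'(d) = 27*d^2 + 12*d + 2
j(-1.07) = -5.30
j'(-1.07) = 20.07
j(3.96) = 661.90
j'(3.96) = 472.92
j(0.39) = 3.23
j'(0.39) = 10.79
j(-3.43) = -298.45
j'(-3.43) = 278.49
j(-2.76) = -148.04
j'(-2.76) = 174.56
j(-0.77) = -1.09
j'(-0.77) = 8.77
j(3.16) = 351.22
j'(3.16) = 309.53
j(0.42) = 3.57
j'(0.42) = 11.80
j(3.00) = 304.00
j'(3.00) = 281.00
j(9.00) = 7066.00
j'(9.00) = 2297.00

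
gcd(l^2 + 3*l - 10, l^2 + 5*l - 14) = l - 2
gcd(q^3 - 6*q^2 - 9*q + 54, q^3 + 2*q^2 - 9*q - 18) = q^2 - 9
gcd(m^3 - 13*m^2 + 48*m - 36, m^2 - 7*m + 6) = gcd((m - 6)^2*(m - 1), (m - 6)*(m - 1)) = m^2 - 7*m + 6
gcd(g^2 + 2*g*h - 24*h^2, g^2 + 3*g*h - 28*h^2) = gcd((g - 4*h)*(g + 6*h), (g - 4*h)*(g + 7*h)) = g - 4*h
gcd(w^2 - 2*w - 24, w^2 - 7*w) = 1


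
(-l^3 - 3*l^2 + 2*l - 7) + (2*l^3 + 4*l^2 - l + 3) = l^3 + l^2 + l - 4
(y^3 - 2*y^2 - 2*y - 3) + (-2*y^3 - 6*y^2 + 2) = -y^3 - 8*y^2 - 2*y - 1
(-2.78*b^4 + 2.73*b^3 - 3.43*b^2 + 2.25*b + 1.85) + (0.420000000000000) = -2.78*b^4 + 2.73*b^3 - 3.43*b^2 + 2.25*b + 2.27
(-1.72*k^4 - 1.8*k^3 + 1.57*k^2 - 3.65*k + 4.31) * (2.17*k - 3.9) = -3.7324*k^5 + 2.802*k^4 + 10.4269*k^3 - 14.0435*k^2 + 23.5877*k - 16.809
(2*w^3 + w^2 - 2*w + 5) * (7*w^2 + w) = 14*w^5 + 9*w^4 - 13*w^3 + 33*w^2 + 5*w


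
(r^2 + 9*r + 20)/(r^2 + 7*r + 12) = (r + 5)/(r + 3)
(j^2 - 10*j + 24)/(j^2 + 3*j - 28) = (j - 6)/(j + 7)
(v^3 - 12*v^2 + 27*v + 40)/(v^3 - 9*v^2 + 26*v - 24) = (v^3 - 12*v^2 + 27*v + 40)/(v^3 - 9*v^2 + 26*v - 24)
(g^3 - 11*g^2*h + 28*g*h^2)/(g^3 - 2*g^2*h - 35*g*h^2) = (g - 4*h)/(g + 5*h)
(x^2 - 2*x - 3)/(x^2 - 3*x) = (x + 1)/x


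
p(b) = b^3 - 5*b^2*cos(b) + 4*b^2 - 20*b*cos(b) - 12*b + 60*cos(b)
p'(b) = 5*b^2*sin(b) + 3*b^2 + 20*b*sin(b) - 10*b*cos(b) + 8*b - 60*sin(b) - 20*cos(b) - 12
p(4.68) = 138.59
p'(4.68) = -49.73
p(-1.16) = 48.28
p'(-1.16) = 49.51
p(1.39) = -2.21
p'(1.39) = -23.35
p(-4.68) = 39.84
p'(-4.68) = -28.67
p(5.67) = 67.71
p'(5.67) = -56.15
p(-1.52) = 27.97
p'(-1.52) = 61.27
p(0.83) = 20.33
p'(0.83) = -51.88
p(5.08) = 112.04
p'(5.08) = -78.62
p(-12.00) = -1362.42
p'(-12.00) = 633.75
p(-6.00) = 0.00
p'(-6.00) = 86.41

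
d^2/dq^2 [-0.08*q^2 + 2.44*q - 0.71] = -0.160000000000000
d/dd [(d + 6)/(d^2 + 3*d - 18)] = -1/(d^2 - 6*d + 9)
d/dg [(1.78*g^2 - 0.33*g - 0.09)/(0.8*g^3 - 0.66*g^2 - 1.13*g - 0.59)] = (-1.424*g^4 + 0.528*g^3 - 2.0132*g^2 - 2.2192*g + 0.093)/(0.64*g^6 - 1.056*g^5 - 1.3724*g^4 + 0.5476*g^3 + 2.0557*g^2 + 1.3334*g + 0.3481)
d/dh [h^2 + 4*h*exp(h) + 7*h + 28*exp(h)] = 4*h*exp(h) + 2*h + 32*exp(h) + 7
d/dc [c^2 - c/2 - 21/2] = 2*c - 1/2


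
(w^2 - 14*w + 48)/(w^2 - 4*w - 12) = (w - 8)/(w + 2)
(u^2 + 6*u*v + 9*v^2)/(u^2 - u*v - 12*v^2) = (u + 3*v)/(u - 4*v)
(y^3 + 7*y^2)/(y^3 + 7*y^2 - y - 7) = y^2/(y^2 - 1)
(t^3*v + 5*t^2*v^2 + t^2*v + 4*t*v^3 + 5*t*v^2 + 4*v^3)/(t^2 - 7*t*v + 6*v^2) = v*(t^3 + 5*t^2*v + t^2 + 4*t*v^2 + 5*t*v + 4*v^2)/(t^2 - 7*t*v + 6*v^2)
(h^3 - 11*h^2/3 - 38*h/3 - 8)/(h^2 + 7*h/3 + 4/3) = h - 6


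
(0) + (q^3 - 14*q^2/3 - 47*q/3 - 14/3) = q^3 - 14*q^2/3 - 47*q/3 - 14/3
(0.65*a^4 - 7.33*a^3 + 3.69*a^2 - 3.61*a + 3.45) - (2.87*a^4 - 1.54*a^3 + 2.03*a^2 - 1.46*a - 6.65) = -2.22*a^4 - 5.79*a^3 + 1.66*a^2 - 2.15*a + 10.1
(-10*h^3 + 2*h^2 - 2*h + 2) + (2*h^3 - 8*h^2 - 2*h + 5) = -8*h^3 - 6*h^2 - 4*h + 7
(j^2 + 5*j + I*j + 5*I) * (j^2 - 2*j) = j^4 + 3*j^3 + I*j^3 - 10*j^2 + 3*I*j^2 - 10*I*j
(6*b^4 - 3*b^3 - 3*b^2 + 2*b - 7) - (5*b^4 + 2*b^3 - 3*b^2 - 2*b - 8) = b^4 - 5*b^3 + 4*b + 1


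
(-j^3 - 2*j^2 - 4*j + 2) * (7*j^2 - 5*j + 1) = -7*j^5 - 9*j^4 - 19*j^3 + 32*j^2 - 14*j + 2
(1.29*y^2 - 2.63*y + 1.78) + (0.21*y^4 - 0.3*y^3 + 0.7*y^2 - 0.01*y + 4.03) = 0.21*y^4 - 0.3*y^3 + 1.99*y^2 - 2.64*y + 5.81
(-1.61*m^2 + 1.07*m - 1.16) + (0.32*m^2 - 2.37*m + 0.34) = -1.29*m^2 - 1.3*m - 0.82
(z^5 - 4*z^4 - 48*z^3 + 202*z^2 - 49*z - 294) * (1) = z^5 - 4*z^4 - 48*z^3 + 202*z^2 - 49*z - 294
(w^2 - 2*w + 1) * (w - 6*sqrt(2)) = w^3 - 6*sqrt(2)*w^2 - 2*w^2 + w + 12*sqrt(2)*w - 6*sqrt(2)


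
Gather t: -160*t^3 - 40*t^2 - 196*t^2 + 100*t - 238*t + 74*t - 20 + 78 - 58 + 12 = -160*t^3 - 236*t^2 - 64*t + 12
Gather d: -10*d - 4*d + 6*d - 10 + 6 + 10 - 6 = -8*d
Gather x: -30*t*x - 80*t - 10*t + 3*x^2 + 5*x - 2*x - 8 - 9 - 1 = -90*t + 3*x^2 + x*(3 - 30*t) - 18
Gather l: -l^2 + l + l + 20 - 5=-l^2 + 2*l + 15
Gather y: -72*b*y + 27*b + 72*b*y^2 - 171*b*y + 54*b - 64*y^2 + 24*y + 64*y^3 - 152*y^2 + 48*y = 81*b + 64*y^3 + y^2*(72*b - 216) + y*(72 - 243*b)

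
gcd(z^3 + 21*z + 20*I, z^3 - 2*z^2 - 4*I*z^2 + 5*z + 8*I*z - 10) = z^2 - 4*I*z + 5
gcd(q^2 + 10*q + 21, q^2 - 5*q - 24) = q + 3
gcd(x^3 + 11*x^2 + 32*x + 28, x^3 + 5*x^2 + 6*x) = x + 2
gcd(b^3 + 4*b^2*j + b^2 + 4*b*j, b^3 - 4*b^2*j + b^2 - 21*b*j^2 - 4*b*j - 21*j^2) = b + 1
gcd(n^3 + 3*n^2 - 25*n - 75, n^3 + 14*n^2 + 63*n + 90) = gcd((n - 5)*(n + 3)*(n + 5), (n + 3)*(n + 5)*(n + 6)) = n^2 + 8*n + 15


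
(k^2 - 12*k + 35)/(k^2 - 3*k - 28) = (k - 5)/(k + 4)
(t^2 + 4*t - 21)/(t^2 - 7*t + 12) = (t + 7)/(t - 4)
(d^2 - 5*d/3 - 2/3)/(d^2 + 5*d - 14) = (d + 1/3)/(d + 7)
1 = 1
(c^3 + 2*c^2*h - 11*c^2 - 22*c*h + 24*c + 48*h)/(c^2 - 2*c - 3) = (c^2 + 2*c*h - 8*c - 16*h)/(c + 1)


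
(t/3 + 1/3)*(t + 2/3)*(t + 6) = t^3/3 + 23*t^2/9 + 32*t/9 + 4/3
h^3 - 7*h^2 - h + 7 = (h - 7)*(h - 1)*(h + 1)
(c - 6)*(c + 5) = c^2 - c - 30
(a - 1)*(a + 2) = a^2 + a - 2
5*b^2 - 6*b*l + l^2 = (-5*b + l)*(-b + l)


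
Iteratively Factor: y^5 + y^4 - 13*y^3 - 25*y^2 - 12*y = (y + 3)*(y^4 - 2*y^3 - 7*y^2 - 4*y) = (y + 1)*(y + 3)*(y^3 - 3*y^2 - 4*y) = y*(y + 1)*(y + 3)*(y^2 - 3*y - 4) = y*(y + 1)^2*(y + 3)*(y - 4)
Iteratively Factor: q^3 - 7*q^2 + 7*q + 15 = (q - 5)*(q^2 - 2*q - 3) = (q - 5)*(q - 3)*(q + 1)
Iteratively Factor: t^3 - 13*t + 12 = (t - 3)*(t^2 + 3*t - 4) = (t - 3)*(t - 1)*(t + 4)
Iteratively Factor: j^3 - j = (j + 1)*(j^2 - j) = (j - 1)*(j + 1)*(j)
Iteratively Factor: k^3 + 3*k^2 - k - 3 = (k + 3)*(k^2 - 1) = (k + 1)*(k + 3)*(k - 1)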